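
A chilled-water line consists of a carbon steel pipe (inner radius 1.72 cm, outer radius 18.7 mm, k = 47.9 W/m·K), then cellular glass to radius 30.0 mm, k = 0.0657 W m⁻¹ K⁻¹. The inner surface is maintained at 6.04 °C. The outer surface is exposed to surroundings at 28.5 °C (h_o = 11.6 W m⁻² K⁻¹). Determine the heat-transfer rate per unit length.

Q' = 14.0 W/m

Series thermal resistances, inner to outer:
  R'_carbon steel = ln(0.0187/0.0172)/(2πk) = 0.08361/(2π·47.9) = 2.778×10^-4 m·K/W
  R'_cellular glass = ln(0.0300/0.0187)/(2πk) = 0.4727/(2π·0.0657) = 1.145 m·K/W
  R'_conv,out = 1/(2πr h) = 1/(2π·0.0300·11.6) = 0.4573 m·K/W
ΣR = 2.778×10^-4 + 1.145 + 0.4573 = 1.603 m·K/W
Q' = ΔT/ΣR = (6.04 °C − 28.5 °C)/1.603 = -14.0 W/m
(Negative Q' ⇒ heat flows inward; heat gain = 14.0 W/m.)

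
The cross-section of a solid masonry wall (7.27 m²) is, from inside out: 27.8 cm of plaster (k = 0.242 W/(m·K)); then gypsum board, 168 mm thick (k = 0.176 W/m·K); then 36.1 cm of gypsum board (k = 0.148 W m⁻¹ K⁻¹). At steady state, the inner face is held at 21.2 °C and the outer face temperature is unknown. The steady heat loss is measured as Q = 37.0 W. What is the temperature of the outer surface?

Series resistances:
  R_plaster = L/(kA) = 0.278/(0.242·7.27) = 0.1580 K/W
  R_gypsum board = L/(kA) = 0.168/(0.176·7.27) = 0.1313 K/W
  R_gypsum board = L/(kA) = 0.361/(0.148·7.27) = 0.3355 K/W
ΣR = 0.6248 K/W
ΔT = Q·ΣR = 37.0 × 0.6248 = 23.12 K
Heat flows outward, so T_out = T_in − ΔT = 21.2 − 23.12 = -1.92 °C

T_out = -1.92 °C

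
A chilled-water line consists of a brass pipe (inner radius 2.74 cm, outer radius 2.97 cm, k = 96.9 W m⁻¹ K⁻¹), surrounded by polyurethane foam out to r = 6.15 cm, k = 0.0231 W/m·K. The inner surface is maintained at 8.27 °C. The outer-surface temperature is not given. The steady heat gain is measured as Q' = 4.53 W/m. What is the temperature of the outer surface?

T_out = 31.0 °C

Series resistances:
  R'_brass = ln(0.0297/0.0274)/(2πk) = 0.08060/(2π·96.9) = 1.324×10^-4 m·K/W
  R'_polyurethane foam = ln(0.0615/0.0297)/(2πk) = 0.7279/(2π·0.0231) = 5.015 m·K/W
ΣR = 5.015 m·K/W
ΔT = Q'·ΣR = 4.53 × 5.015 = 22.72 K
Heat flows inward, so T_out = T_in + ΔT = 8.27 + 22.72 = 31.0 °C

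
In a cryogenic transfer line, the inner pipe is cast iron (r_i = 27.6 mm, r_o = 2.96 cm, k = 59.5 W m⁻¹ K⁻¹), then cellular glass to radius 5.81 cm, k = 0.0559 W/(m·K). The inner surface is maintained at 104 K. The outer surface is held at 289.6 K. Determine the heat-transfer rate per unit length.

Resistance network (inner→outer):
  R'_cast iron = ln(0.0296/0.0276)/(2πk) = 0.06996/(2π·59.5) = 1.871×10^-4 m·K/W
  R'_cellular glass = ln(0.0581/0.0296)/(2πk) = 0.6744/(2π·0.0559) = 1.920 m·K/W
ΣR = 1.871×10^-4 + 1.920 = 1.920 m·K/W
Q' = ΔT/ΣR = (104 K − 289.6 K)/1.920 = -96.7 W/m
(Negative Q' ⇒ heat flows inward; heat gain = 96.7 W/m.)

Q' = 96.7 W/m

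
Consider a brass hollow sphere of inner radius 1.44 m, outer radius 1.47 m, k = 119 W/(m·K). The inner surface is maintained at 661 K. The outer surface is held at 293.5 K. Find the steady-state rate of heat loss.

Q = 38800 kW

Q = 4πk·ΔT/(1/r₁ − 1/r₂) = 4π × 119 × 367.5 / (1/1.44 − 1/1.47) = 3.88×10^7 W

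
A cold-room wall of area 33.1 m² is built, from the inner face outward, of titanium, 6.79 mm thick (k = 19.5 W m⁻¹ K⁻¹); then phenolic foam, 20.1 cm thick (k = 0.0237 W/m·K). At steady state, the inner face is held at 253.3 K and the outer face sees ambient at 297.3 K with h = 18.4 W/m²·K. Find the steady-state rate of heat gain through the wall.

Q = 171 W

Resistance network (inner→outer):
  R_titanium = L/(kA) = 0.00679/(19.5·33.1) = 1.052×10^-5 K/W
  R_phenolic foam = L/(kA) = 0.201/(0.0237·33.1) = 0.2562 K/W
  R_conv,out = 1/(hA) = 1/(18.4·33.1) = 0.001642 K/W
ΣR = 1.052×10^-5 + 0.2562 + 0.001642 = 0.2579 K/W
Q = ΔT/ΣR = (253.3 K − 297.3 K)/0.2579 = -171 W
(Negative Q ⇒ heat flows inward; heat gain = 171 W.)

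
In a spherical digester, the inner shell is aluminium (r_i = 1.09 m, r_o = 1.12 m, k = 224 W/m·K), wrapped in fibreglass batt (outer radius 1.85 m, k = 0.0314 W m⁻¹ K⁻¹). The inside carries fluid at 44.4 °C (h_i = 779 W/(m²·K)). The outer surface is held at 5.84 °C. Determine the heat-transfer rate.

Treat each layer as a resistance in series:
  R_conv,in = 1/(4πr²h) = 1/(4π·1.09²·779) = 8.598×10^-5 K/W
  R_aluminium = (1/1.09 − 1/1.12)/(4πk) = 0.02457/(4π·224) = 8.730×10^-6 K/W
  R_fibreglass batt = (1/1.12 − 1/1.85)/(4πk) = 0.3523/(4π·0.0314) = 0.8929 K/W
ΣR = 8.598×10^-5 + 8.730×10^-6 + 0.8929 = 0.8930 K/W
Q = ΔT/ΣR = (44.4 °C − 5.84 °C)/0.8930 = 43.2 W

Q = 43.2 W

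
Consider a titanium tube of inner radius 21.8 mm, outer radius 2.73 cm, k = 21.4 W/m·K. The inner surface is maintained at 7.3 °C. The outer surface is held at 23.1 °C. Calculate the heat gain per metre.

Q' = 9.44 kW/m

Q' = 2πk·ΔT/ln(r₂/r₁) = 2π × 21.4 × 15.8 / ln(0.0273/0.0218) = 9440 W/m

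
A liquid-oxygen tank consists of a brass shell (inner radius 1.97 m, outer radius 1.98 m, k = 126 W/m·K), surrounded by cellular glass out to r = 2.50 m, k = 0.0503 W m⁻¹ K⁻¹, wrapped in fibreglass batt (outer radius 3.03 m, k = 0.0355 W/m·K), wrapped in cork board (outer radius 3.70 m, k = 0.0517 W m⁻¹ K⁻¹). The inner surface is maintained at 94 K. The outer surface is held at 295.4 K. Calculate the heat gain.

Q = 485 W

Resistance network (inner→outer):
  R_brass = (1/1.97 − 1/1.98)/(4πk) = 0.002564/(4π·126) = 1.619×10^-6 K/W
  R_cellular glass = (1/1.98 − 1/2.50)/(4πk) = 0.1051/(4π·0.0503) = 0.1662 K/W
  R_fibreglass batt = (1/2.50 − 1/3.03)/(4πk) = 0.06997/(4π·0.0355) = 0.1568 K/W
  R_cork board = (1/3.03 − 1/3.70)/(4πk) = 0.05976/(4π·0.0517) = 0.09199 K/W
ΣR = 1.619×10^-6 + 0.1662 + 0.1568 + 0.09199 = 0.4150 K/W
Q = ΔT/ΣR = (94 K − 295.4 K)/0.4150 = -485 W
(Negative Q ⇒ heat flows inward; heat gain = 485 W.)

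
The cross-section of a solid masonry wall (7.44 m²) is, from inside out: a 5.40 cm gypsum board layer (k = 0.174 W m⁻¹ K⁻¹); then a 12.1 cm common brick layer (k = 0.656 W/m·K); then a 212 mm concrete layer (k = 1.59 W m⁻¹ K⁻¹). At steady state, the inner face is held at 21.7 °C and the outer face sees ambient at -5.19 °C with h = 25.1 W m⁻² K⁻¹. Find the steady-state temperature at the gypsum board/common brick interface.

T = 9.21 °C

Series thermal resistances, inner to outer:
  R_gypsum board = L/(kA) = 0.0540/(0.174·7.44) = 0.04171 K/W
  R_common brick = L/(kA) = 0.121/(0.656·7.44) = 0.02479 K/W
  R_concrete = L/(kA) = 0.212/(1.59·7.44) = 0.01792 K/W
  R_conv,out = 1/(hA) = 1/(25.1·7.44) = 0.005355 K/W
ΣR = 0.04171 + 0.02479 + 0.01792 + 0.005355 = 0.08977 K/W
Q = ΔT/ΣR = (21.7 °C − -5.19 °C)/0.08977 = 299.5 W
From the inner boundary to the gypsum board/common brick interface, ΣR_partial = 0.04171 K/W.
T_interface = T_in − Q·ΣR_partial = 21.7 °C − (299.5)(0.04171) = 9.21 °C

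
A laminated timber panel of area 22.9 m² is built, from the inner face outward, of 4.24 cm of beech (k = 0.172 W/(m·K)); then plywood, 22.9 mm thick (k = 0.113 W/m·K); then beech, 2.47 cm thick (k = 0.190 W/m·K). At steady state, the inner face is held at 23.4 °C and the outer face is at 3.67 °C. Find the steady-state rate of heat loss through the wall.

Q = 780 W

Resistance network (inner→outer):
  R_beech = L/(kA) = 0.0424/(0.172·22.9) = 0.01076 K/W
  R_plywood = L/(kA) = 0.0229/(0.113·22.9) = 0.008850 K/W
  R_beech = L/(kA) = 0.0247/(0.190·22.9) = 0.005677 K/W
ΣR = 0.01076 + 0.008850 + 0.005677 = 0.02529 K/W
Q = ΔT/ΣR = (23.4 °C − 3.67 °C)/0.02529 = 780 W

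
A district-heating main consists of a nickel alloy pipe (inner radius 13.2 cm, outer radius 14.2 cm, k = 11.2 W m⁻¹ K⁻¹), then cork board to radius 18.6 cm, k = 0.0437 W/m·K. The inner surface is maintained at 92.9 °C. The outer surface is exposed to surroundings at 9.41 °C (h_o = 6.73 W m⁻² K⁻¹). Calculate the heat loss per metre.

Resistance network (inner→outer):
  R'_nickel alloy = ln(0.142/0.132)/(2πk) = 0.07303/(2π·11.2) = 0.001038 m·K/W
  R'_cork board = ln(0.186/0.142)/(2πk) = 0.2699/(2π·0.0437) = 0.9830 m·K/W
  R'_conv,out = 1/(2πr h) = 1/(2π·0.186·6.73) = 0.1271 m·K/W
ΣR = 0.001038 + 0.9830 + 0.1271 = 1.111 m·K/W
Q' = ΔT/ΣR = (92.9 °C − 9.41 °C)/1.111 = 75.1 W/m

Q' = 75.1 W/m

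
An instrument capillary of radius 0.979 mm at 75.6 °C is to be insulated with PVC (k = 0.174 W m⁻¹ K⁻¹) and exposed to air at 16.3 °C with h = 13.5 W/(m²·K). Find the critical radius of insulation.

For a cylinder, r_cr = k_ins/h = 0.174/13.5 = 0.0129 m = 1.29 cm

r_cr = 1.29 cm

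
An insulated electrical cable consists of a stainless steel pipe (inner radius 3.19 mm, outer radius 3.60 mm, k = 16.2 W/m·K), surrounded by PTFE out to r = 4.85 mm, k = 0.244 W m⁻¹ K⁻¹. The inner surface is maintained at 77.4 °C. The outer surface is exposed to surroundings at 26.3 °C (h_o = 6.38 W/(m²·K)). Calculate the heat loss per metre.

Q' = 9.57 W/m

Resistance network (inner→outer):
  R'_stainless steel = ln(0.00360/0.00319)/(2πk) = 0.1209/(2π·16.2) = 0.001188 m·K/W
  R'_PTFE = ln(0.00485/0.00360)/(2πk) = 0.2980/(2π·0.244) = 0.1944 m·K/W
  R'_conv,out = 1/(2πr h) = 1/(2π·0.00485·6.38) = 5.143 m·K/W
ΣR = 0.001188 + 0.1944 + 5.143 = 5.339 m·K/W
Q' = ΔT/ΣR = (77.4 °C − 26.3 °C)/5.339 = 9.57 W/m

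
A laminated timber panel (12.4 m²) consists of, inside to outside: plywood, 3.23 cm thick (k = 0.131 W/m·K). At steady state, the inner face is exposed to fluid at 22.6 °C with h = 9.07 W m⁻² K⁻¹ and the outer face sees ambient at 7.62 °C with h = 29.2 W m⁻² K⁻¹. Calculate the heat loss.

Series thermal resistances, inner to outer:
  R_conv,in = 1/(hA) = 1/(9.07·12.4) = 0.008891 K/W
  R_plywood = L/(kA) = 0.0323/(0.131·12.4) = 0.01988 K/W
  R_conv,out = 1/(hA) = 1/(29.2·12.4) = 0.002762 K/W
ΣR = 0.008891 + 0.01988 + 0.002762 = 0.03153 K/W
Q = ΔT/ΣR = (22.6 °C − 7.62 °C)/0.03153 = 475 W

Q = 475 W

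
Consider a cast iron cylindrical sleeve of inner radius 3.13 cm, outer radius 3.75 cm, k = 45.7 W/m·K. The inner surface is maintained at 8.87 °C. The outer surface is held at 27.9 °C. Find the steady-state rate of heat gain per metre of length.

Q' = 30.2 kW/m

Q' = 2πk·ΔT/ln(r₂/r₁) = 2π × 45.7 × 19.03 / ln(0.0375/0.0313) = 30200 W/m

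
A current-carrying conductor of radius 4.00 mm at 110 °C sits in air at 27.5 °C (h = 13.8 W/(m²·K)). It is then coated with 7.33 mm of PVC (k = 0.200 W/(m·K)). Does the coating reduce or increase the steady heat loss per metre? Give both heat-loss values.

increases: 28.6 → 44.7 W/m

Critical radius for a cylinder: r_cr = k/h = 0.0145 m = 1.45 cm.
Outer radius after coating: r₂ = 0.00400 + 0.00733 = 0.01133 m.
Since r₁ < r_cr and r₂ ≤ r_cr, the coating moves toward the maximum at r_cr — heat loss rises.
Bare: R = 1/(2πr₁h) = 2.883 m·K/W; Q = 82.5/2.883 = 28.6 W/m.
Coated: R = R_cond + R_conv = 1.846 m·K/W; Q = 82.5/1.846 = 44.7 W/m.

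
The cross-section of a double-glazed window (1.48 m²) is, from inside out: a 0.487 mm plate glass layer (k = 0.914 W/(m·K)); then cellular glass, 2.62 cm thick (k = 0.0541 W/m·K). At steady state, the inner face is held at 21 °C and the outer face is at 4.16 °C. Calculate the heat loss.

Treat each layer as a resistance in series:
  R_plate glass = L/(kA) = 4.87×10^-4/(0.914·1.48) = 3.600×10^-4 K/W
  R_cellular glass = L/(kA) = 0.0262/(0.0541·1.48) = 0.3272 K/W
ΣR = 3.600×10^-4 + 0.3272 = 0.3276 K/W
Q = ΔT/ΣR = (21 °C − 4.16 °C)/0.3276 = 51.4 W

Q = 51.4 W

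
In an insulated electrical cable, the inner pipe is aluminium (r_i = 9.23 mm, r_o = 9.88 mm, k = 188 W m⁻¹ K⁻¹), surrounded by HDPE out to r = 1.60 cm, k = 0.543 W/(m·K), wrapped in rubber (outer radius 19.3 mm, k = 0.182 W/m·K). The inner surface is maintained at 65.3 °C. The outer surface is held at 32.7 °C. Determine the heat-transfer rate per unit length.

Q' = 107 W/m

Resistance network (inner→outer):
  R'_aluminium = ln(0.00988/0.00923)/(2πk) = 0.06805/(2π·188) = 5.761×10^-5 m·K/W
  R'_HDPE = ln(0.0160/0.00988)/(2πk) = 0.4821/(2π·0.543) = 0.1413 m·K/W
  R'_rubber = ln(0.0193/0.0160)/(2πk) = 0.1875/(2π·0.182) = 0.1640 m·K/W
ΣR = 5.761×10^-5 + 0.1413 + 0.1640 = 0.3054 m·K/W
Q' = ΔT/ΣR = (65.3 °C − 32.7 °C)/0.3054 = 107 W/m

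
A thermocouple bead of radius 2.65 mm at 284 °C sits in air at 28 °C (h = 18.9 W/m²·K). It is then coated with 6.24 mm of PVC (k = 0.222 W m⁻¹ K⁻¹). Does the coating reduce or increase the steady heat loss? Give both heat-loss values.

Critical radius for a sphere: r_cr = 2k/h = 0.0235 m = 2.35 cm.
Outer radius after coating: r₂ = 0.00265 + 0.00624 = 0.00889 m.
Since r₁ < r_cr and r₂ ≤ r_cr, the coating moves toward the maximum at r_cr — heat loss rises.
Bare: R = 1/(4πr₁²h) = 599.6 K/W; Q = 256/599.6 = 0.427 W.
Coated: R = R_cond + R_conv = 148.2 K/W; Q = 256/148.2 = 1.73 W.

increases: 0.427 → 1.73 W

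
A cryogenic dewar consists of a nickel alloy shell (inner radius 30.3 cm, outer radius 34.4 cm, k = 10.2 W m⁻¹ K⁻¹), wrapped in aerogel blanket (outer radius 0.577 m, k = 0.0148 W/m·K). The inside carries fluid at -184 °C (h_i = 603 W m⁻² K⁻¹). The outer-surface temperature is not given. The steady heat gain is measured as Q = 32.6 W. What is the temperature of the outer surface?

Sum the resistances:
  R_conv,in = 1/(4πr²h) = 1/(4π·0.303²·603) = 0.001437 K/W
  R_nickel alloy = (1/0.303 − 1/0.344)/(4πk) = 0.3934/(4π·10.2) = 0.003069 K/W
  R_aerogel blanket = (1/0.344 − 1/0.577)/(4πk) = 1.174/(4π·0.0148) = 6.312 K/W
ΣR = 6.316 K/W
ΔT = Q·ΣR = 32.6 × 6.316 = 205.9 K
Heat flows inward, so T_out = T_in + ΔT = -184 + 205.9 = 21.9 °C

T_out = 21.9 °C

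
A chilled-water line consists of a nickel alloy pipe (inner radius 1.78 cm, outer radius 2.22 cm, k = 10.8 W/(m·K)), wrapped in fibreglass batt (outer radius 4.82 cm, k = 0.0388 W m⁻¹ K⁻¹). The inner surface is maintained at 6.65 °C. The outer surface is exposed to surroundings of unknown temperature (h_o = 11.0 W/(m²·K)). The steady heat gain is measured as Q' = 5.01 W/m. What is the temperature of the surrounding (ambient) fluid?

Sum the resistances:
  R'_nickel alloy = ln(0.0222/0.0178)/(2πk) = 0.2209/(2π·10.8) = 0.003255 m·K/W
  R'_fibreglass batt = ln(0.0482/0.0222)/(2πk) = 0.7753/(2π·0.0388) = 3.180 m·K/W
  R'_conv,out = 1/(2πr h) = 1/(2π·0.0482·11.0) = 0.3002 m·K/W
ΣR = 3.484 m·K/W
ΔT = Q'·ΣR = 5.01 × 3.484 = 17.45 K
Heat flows inward, so T_out = T_in + ΔT = 6.65 + 17.45 = 24.1 °C

T_out = 24.1 °C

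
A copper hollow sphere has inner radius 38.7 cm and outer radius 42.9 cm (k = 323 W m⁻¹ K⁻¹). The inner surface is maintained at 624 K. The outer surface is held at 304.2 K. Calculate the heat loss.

Q = 5130 kW

Q = 4πk·ΔT/(1/r₁ − 1/r₂) = 4π × 323 × 319.8 / (1/0.387 − 1/0.429) = 5.13×10^6 W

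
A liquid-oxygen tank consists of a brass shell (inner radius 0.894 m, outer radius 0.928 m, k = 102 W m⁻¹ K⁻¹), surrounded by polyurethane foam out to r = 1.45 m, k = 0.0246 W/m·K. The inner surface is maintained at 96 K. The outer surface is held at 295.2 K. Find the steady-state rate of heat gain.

Q = 159 W

Treat each layer as a resistance in series:
  R_brass = (1/0.894 − 1/0.928)/(4πk) = 0.04098/(4π·102) = 3.197×10^-5 K/W
  R_polyurethane foam = (1/0.928 − 1/1.45)/(4πk) = 0.3879/(4π·0.0246) = 1.255 K/W
ΣR = 3.197×10^-5 + 1.255 = 1.255 K/W
Q = ΔT/ΣR = (96 K − 295.2 K)/1.255 = -159 W
(Negative Q ⇒ heat flows inward; heat gain = 159 W.)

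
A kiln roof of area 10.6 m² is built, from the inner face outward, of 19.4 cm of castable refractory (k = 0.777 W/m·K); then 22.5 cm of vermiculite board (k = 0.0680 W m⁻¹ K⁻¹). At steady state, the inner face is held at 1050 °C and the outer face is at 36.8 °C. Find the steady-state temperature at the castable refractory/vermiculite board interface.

T = 979 °C

Series thermal resistances, inner to outer:
  R_castable refractory = L/(kA) = 0.194/(0.777·10.6) = 0.02355 K/W
  R_vermiculite board = L/(kA) = 0.225/(0.0680·10.6) = 0.3122 K/W
ΣR = 0.02355 + 0.3122 = 0.3357 K/W
Q = ΔT/ΣR = (1050 °C − 36.8 °C)/0.3357 = 3018 W
From the inner boundary to the castable refractory/vermiculite board interface, ΣR_partial = 0.02355 K/W.
T_interface = T_in − Q·ΣR_partial = 1050 °C − (3018)(0.02355) = 979 °C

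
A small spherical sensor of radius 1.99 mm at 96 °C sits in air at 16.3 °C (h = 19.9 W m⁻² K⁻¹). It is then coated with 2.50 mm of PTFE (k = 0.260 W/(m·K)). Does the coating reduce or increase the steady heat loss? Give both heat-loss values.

Critical radius for a sphere: r_cr = 2k/h = 0.0261 m = 2.61 cm.
Outer radius after coating: r₂ = 0.00199 + 0.00250 = 0.00449 m.
Since r₁ < r_cr and r₂ ≤ r_cr, the coating moves toward the maximum at r_cr — heat loss rises.
Bare: R = 1/(4πr₁²h) = 1010 K/W; Q = 79.7/1010 = 0.0789 W.
Coated: R = R_cond + R_conv = 284.0 K/W; Q = 79.7/284.0 = 0.281 W.

increases: 0.0789 → 0.281 W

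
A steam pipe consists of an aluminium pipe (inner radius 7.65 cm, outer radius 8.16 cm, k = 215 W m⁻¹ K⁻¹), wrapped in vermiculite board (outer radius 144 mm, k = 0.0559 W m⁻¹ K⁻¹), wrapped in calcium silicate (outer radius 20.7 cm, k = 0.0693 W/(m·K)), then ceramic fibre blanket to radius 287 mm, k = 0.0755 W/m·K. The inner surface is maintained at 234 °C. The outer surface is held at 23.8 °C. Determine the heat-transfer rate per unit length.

Series thermal resistances, inner to outer:
  R'_aluminium = ln(0.0816/0.0765)/(2πk) = 0.06454/(2π·215) = 4.777×10^-5 m·K/W
  R'_vermiculite board = ln(0.144/0.0816)/(2πk) = 0.5680/(2π·0.0559) = 1.617 m·K/W
  R'_calcium silicate = ln(0.207/0.144)/(2πk) = 0.3629/(2π·0.0693) = 0.8335 m·K/W
  R'_ceramic fibre blanket = ln(0.287/0.207)/(2πk) = 0.3268/(2π·0.0755) = 0.6888 m·K/W
ΣR = 4.777×10^-5 + 1.617 + 0.8335 + 0.6888 = 3.139 m·K/W
Q' = ΔT/ΣR = (234 °C − 23.8 °C)/3.139 = 67.0 W/m

Q' = 67.0 W/m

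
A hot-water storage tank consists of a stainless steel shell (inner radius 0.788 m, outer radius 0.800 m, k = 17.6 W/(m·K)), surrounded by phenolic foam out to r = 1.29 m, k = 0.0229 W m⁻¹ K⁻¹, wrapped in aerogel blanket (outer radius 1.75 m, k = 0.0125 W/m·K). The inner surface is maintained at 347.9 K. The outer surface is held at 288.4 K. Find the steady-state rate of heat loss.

Q = 20.2 W

Resistance network (inner→outer):
  R_stainless steel = (1/0.788 − 1/0.800)/(4πk) = 0.01904/(4π·17.6) = 8.607×10^-5 K/W
  R_phenolic foam = (1/0.800 − 1/1.29)/(4πk) = 0.4748/(4π·0.0229) = 1.650 K/W
  R_aerogel blanket = (1/1.29 − 1/1.75)/(4πk) = 0.2038/(4π·0.0125) = 1.297 K/W
ΣR = 8.607×10^-5 + 1.650 + 1.297 = 2.947 K/W
Q = ΔT/ΣR = (347.9 K − 288.4 K)/2.947 = 20.2 W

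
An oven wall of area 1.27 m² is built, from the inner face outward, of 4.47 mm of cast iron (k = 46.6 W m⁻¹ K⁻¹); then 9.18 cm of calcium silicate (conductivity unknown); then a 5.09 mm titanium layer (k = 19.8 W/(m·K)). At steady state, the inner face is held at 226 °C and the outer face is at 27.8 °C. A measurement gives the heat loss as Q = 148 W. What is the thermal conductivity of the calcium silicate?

k = 0.0540 W/m·K

ΣR = ΔT/Q = |226 − 27.8|/148 = 1.339 K/W
Known resistances:
  R_cast iron = L/(kA) = 0.00447/(46.6·1.27) = 7.553×10^-5 K/W
  R_titanium = L/(kA) = 0.00509/(19.8·1.27) = 2.024×10^-4 K/W
R_calcium silicate = ΣR − ΣR_known = 1.339 − 2.779×10^-4 = 1.339 K/W
L/(kA) = 1.339 ⇒ k = 0.0918/(1.339·1.27) = 0.0540 W/m·K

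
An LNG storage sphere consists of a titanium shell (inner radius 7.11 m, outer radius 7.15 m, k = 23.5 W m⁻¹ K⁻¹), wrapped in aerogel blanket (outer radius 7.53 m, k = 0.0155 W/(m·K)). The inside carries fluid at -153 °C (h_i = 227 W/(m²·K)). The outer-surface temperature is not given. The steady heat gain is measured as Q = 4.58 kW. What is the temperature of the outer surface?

Sum the resistances:
  R_conv,in = 1/(4πr²h) = 1/(4π·7.11²·227) = 6.935×10^-6 K/W
  R_titanium = (1/7.11 − 1/7.15)/(4πk) = 7.868×10^-4/(4π·23.5) = 2.664×10^-6 K/W
  R_aerogel blanket = (1/7.15 − 1/7.53)/(4πk) = 0.007058/(4π·0.0155) = 0.03624 K/W
ΣR = 0.03625 K/W
ΔT = Q·ΣR = 4580 × 0.03625 = 166.0 K
Heat flows inward, so T_out = T_in + ΔT = -153 + 166.0 = 13.0 °C

T_out = 13.0 °C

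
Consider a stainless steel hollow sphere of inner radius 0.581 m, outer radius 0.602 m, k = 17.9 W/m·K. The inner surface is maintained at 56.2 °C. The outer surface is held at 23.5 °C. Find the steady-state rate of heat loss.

Q = 123 kW

Q = 4πk·ΔT/(1/r₁ − 1/r₂) = 4π × 17.9 × 32.7 / (1/0.581 − 1/0.602) = 1.23×10^5 W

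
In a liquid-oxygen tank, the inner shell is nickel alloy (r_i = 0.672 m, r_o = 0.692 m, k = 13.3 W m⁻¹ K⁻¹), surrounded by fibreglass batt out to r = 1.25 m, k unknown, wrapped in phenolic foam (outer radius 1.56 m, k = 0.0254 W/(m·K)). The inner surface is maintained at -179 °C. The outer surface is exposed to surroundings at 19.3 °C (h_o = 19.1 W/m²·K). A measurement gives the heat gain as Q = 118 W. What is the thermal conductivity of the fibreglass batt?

k = 0.0435 W/m·K

ΣR = ΔT/Q = |-179 − 19.3|/118 = 1.681 K/W
Known resistances:
  R_nickel alloy = (1/0.672 − 1/0.692)/(4πk) = 0.04301/(4π·13.3) = 2.573×10^-4 K/W
  R_phenolic foam = (1/1.25 − 1/1.56)/(4πk) = 0.1590/(4π·0.0254) = 0.4981 K/W
  R_conv,out = 1/(4πr²h) = 1/(4π·1.56²·19.1) = 0.001712 K/W
R_fibreglass batt = ΣR − ΣR_known = 1.681 − 0.5001 = 1.181 K/W
(1/r₁−1/r₂)/(4πk) = 1.181 ⇒ k = 0.6451/(4π·1.181) = 0.0435 W/m·K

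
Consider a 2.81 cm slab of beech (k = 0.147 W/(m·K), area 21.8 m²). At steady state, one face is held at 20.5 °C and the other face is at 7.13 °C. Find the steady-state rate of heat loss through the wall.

Q = kA·ΔT/L = 0.147 × 21.8 × |20.5 °C − 7.13 °C| / 0.0281 = 1520 W

Q = 1520 W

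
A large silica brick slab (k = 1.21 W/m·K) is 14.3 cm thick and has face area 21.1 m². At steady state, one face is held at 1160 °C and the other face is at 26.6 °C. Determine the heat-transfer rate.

Q = kA·ΔT/L = 1.21 × 21.1 × |1160 °C − 26.6 °C| / 0.143 = 2.02×10^5 W

Q = 202 kW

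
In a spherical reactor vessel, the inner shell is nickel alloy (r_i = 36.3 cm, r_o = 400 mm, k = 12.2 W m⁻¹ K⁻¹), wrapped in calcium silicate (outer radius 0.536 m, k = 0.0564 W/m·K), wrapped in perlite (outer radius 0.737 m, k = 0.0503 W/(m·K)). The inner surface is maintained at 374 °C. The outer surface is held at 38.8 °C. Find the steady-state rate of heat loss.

Treat each layer as a resistance in series:
  R_nickel alloy = (1/0.363 − 1/0.400)/(4πk) = 0.2548/(4π·12.2) = 0.001662 K/W
  R_calcium silicate = (1/0.400 − 1/0.536)/(4πk) = 0.6343/(4π·0.0564) = 0.8950 K/W
  R_perlite = (1/0.536 − 1/0.737)/(4πk) = 0.5088/(4π·0.0503) = 0.8050 K/W
ΣR = 0.001662 + 0.8950 + 0.8050 = 1.702 K/W
Q = ΔT/ΣR = (374 °C − 38.8 °C)/1.702 = 197 W

Q = 197 W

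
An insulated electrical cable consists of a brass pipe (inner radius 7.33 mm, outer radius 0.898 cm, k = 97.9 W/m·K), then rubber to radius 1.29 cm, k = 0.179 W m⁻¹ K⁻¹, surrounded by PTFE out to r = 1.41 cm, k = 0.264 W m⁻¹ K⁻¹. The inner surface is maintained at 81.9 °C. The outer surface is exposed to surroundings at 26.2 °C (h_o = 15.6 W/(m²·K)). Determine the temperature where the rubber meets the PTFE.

T = 65.6 °C

Resistance network (inner→outer):
  R'_brass = ln(0.00898/0.00733)/(2πk) = 0.2030/(2π·97.9) = 3.301×10^-4 m·K/W
  R'_rubber = ln(0.0129/0.00898)/(2πk) = 0.3622/(2π·0.179) = 0.3221 m·K/W
  R'_PTFE = ln(0.0141/0.0129)/(2πk) = 0.08895/(2π·0.264) = 0.05362 m·K/W
  R'_conv,out = 1/(2πr h) = 1/(2π·0.0141·15.6) = 0.7236 m·K/W
ΣR = 3.301×10^-4 + 0.3221 + 0.05362 + 0.7236 = 1.100 m·K/W
Q' = ΔT/ΣR = (81.9 °C − 26.2 °C)/1.100 = 50.64 W/m
From the inner boundary to the rubber/PTFE interface, ΣR_partial = 0.3224 m·K/W.
T_interface = T_in − Q'·ΣR_partial = 81.9 °C − (50.64)(0.3224) = 65.6 °C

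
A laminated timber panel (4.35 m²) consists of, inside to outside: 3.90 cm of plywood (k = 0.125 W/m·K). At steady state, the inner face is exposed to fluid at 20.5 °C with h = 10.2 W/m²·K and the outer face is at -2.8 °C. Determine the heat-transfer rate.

Q = 247 W

Series thermal resistances, inner to outer:
  R_conv,in = 1/(hA) = 1/(10.2·4.35) = 0.02254 K/W
  R_plywood = L/(kA) = 0.0390/(0.125·4.35) = 0.07172 K/W
ΣR = 0.02254 + 0.07172 = 0.09426 K/W
Q = ΔT/ΣR = (20.5 °C − -2.8 °C)/0.09426 = 247 W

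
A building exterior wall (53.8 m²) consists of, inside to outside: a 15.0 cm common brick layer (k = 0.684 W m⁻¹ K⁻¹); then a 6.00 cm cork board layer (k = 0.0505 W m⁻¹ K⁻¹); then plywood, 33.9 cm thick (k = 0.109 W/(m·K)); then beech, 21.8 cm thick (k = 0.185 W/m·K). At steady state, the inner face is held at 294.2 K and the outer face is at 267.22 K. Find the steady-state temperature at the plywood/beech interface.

T = 272.80 K

Series thermal resistances, inner to outer:
  R_common brick = L/(kA) = 0.150/(0.684·53.8) = 0.004076 K/W
  R_cork board = L/(kA) = 0.0600/(0.0505·53.8) = 0.02208 K/W
  R_plywood = L/(kA) = 0.339/(0.109·53.8) = 0.05781 K/W
  R_beech = L/(kA) = 0.218/(0.185·53.8) = 0.02190 K/W
ΣR = 0.004076 + 0.02208 + 0.05781 + 0.02190 = 0.1059 K/W
Q = ΔT/ΣR = (294.2 K − 267.22 K)/0.1059 = 254.8 W
From the inner boundary to the plywood/beech interface, ΣR_partial = 0.08397 K/W.
T_interface = T_in − Q·ΣR_partial = 294.2 K − (254.8)(0.08397) = 272.80 K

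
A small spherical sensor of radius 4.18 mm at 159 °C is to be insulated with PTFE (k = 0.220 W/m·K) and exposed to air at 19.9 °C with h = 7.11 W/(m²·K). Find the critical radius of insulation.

r_cr = 6.19 cm

For a sphere, r_cr = 2k_ins/h = 2·0.220/7.11 = 0.0619 m = 6.19 cm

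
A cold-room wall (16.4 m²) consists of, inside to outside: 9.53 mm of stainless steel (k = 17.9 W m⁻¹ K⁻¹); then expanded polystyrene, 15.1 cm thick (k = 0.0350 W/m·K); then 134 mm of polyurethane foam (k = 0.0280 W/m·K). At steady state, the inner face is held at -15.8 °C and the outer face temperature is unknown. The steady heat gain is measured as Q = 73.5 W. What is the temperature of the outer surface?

T_out = 25.0 °C

Series resistances:
  R_stainless steel = L/(kA) = 0.00953/(17.9·16.4) = 3.246×10^-5 K/W
  R_expanded polystyrene = L/(kA) = 0.151/(0.0350·16.4) = 0.2631 K/W
  R_polyurethane foam = L/(kA) = 0.134/(0.0280·16.4) = 0.2918 K/W
ΣR = 0.5549 K/W
ΔT = Q·ΣR = 73.5 × 0.5549 = 40.79 K
Heat flows inward, so T_out = T_in + ΔT = -15.8 + 40.79 = 25.0 °C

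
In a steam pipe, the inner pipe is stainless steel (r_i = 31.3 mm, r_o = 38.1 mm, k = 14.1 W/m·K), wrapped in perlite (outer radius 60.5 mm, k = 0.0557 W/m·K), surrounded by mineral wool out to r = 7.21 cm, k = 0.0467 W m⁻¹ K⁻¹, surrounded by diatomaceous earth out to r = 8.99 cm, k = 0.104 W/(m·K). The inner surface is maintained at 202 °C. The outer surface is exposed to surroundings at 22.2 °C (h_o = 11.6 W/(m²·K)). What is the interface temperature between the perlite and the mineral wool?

Resistance network (inner→outer):
  R'_stainless steel = ln(0.0381/0.0313)/(2πk) = 0.1966/(2π·14.1) = 0.002219 m·K/W
  R'_perlite = ln(0.0605/0.0381)/(2πk) = 0.4624/(2π·0.0557) = 1.321 m·K/W
  R'_mineral wool = ln(0.0721/0.0605)/(2πk) = 0.1754/(2π·0.0467) = 0.5978 m·K/W
  R'_diatomaceous earth = ln(0.0899/0.0721)/(2πk) = 0.2206/(2π·0.104) = 0.3377 m·K/W
  R'_conv,out = 1/(2πr h) = 1/(2π·0.0899·11.6) = 0.1526 m·K/W
ΣR = 0.002219 + 1.321 + 0.5978 + 0.3377 + 0.1526 = 2.411 m·K/W
Q' = ΔT/ΣR = (202 °C − 22.2 °C)/2.411 = 74.57 W/m
From the inner boundary to the perlite/mineral wool interface, ΣR_partial = 1.323 m·K/W.
T_interface = T_in − Q'·ΣR_partial = 202 °C − (74.57)(1.323) = 103 °C

T = 103 °C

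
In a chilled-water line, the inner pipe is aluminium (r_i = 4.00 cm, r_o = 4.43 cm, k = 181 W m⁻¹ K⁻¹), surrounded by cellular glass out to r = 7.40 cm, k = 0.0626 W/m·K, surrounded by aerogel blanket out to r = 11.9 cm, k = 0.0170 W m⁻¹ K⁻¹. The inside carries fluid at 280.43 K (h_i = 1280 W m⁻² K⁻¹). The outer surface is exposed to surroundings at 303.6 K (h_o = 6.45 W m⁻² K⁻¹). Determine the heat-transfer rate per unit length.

Series thermal resistances, inner to outer:
  R'_conv,in = 1/(2πr h) = 1/(2π·0.0400·1280) = 0.003108 m·K/W
  R'_aluminium = ln(0.0443/0.0400)/(2πk) = 0.1021/(2π·181) = 8.978×10^-5 m·K/W
  R'_cellular glass = ln(0.0740/0.0443)/(2πk) = 0.5131/(2π·0.0626) = 1.304 m·K/W
  R'_aerogel blanket = ln(0.119/0.0740)/(2πk) = 0.4751/(2π·0.0170) = 4.448 m·K/W
  R'_conv,out = 1/(2πr h) = 1/(2π·0.119·6.45) = 0.2074 m·K/W
ΣR = 0.003108 + 8.978×10^-5 + 1.304 + 4.448 + 0.2074 = 5.963 m·K/W
Q' = ΔT/ΣR = (280.43 K − 303.6 K)/5.963 = -3.89 W/m
(Negative Q' ⇒ heat flows inward; heat gain = 3.89 W/m.)

Q' = 3.89 W/m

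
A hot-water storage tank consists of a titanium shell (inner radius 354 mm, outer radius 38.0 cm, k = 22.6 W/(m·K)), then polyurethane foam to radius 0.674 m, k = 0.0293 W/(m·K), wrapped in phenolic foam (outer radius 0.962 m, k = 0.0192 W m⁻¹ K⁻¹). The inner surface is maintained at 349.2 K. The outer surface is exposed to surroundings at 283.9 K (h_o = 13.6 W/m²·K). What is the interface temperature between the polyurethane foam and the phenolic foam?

Treat each layer as a resistance in series:
  R_titanium = (1/0.354 − 1/0.380)/(4πk) = 0.1933/(4π·22.6) = 6.806×10^-4 K/W
  R_polyurethane foam = (1/0.380 − 1/0.674)/(4πk) = 1.148/(4π·0.0293) = 3.118 K/W
  R_phenolic foam = (1/0.674 − 1/0.962)/(4πk) = 0.4442/(4π·0.0192) = 1.841 K/W
  R_conv,out = 1/(4πr²h) = 1/(4π·0.962²·13.6) = 0.006323 K/W
ΣR = 6.806×10^-4 + 3.118 + 1.841 + 0.006323 = 4.966 K/W
Q = ΔT/ΣR = (349.2 K − 283.9 K)/4.966 = 13.15 W
From the inner boundary to the polyurethane foam/phenolic foam interface, ΣR_partial = 3.119 K/W.
T_interface = T_in − Q·ΣR_partial = 349.2 K − (13.15)(3.119) = 308.2 K

T = 308.2 K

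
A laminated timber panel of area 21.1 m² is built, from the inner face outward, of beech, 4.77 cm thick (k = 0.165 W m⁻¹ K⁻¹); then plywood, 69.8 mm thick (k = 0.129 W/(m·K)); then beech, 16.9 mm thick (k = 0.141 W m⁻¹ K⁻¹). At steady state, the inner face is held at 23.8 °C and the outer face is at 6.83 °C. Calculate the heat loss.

Q = 377 W

Treat each layer as a resistance in series:
  R_beech = L/(kA) = 0.0477/(0.165·21.1) = 0.01370 K/W
  R_plywood = L/(kA) = 0.0698/(0.129·21.1) = 0.02564 K/W
  R_beech = L/(kA) = 0.0169/(0.141·21.1) = 0.005680 K/W
ΣR = 0.01370 + 0.02564 + 0.005680 = 0.04502 K/W
Q = ΔT/ΣR = (23.8 °C − 6.83 °C)/0.04502 = 377 W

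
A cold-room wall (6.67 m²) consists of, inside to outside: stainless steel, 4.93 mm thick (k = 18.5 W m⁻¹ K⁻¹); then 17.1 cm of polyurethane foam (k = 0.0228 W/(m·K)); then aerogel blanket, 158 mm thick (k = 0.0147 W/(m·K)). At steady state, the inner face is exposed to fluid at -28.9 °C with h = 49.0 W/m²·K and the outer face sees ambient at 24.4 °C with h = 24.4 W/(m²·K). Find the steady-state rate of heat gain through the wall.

Q = 19.4 W

Series thermal resistances, inner to outer:
  R_conv,in = 1/(hA) = 1/(49.0·6.67) = 0.003060 K/W
  R_stainless steel = L/(kA) = 0.00493/(18.5·6.67) = 3.995×10^-5 K/W
  R_polyurethane foam = L/(kA) = 0.171/(0.0228·6.67) = 1.124 K/W
  R_aerogel blanket = L/(kA) = 0.158/(0.0147·6.67) = 1.611 K/W
  R_conv,out = 1/(hA) = 1/(24.4·6.67) = 0.006144 K/W
ΣR = 0.003060 + 3.995×10^-5 + 1.124 + 1.611 + 0.006144 = 2.744 K/W
Q = ΔT/ΣR = (-28.9 °C − 24.4 °C)/2.744 = -19.4 W
(Negative Q ⇒ heat flows inward; heat gain = 19.4 W.)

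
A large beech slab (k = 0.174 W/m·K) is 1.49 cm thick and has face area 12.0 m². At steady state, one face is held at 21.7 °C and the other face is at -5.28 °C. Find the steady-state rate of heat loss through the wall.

Q = 3.78 kW

Q = kA·ΔT/L = 0.174 × 12.0 × |21.7 °C − -5.28 °C| / 0.0149 = 3780 W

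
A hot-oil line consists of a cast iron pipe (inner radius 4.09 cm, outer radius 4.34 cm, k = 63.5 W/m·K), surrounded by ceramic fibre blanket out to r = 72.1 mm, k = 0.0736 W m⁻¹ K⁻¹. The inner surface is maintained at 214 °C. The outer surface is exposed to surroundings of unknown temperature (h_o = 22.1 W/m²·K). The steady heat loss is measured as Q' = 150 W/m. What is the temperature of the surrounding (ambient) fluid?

Sum the resistances:
  R'_cast iron = ln(0.0434/0.0409)/(2πk) = 0.05933/(2π·63.5) = 1.487×10^-4 m·K/W
  R'_ceramic fibre blanket = ln(0.0721/0.0434)/(2πk) = 0.5076/(2π·0.0736) = 1.098 m·K/W
  R'_conv,out = 1/(2πr h) = 1/(2π·0.0721·22.1) = 0.09988 m·K/W
ΣR = 1.198 m·K/W
ΔT = Q'·ΣR = 150 × 1.198 = 179.7 K
Heat flows outward, so T_out = T_in − ΔT = 214 − 179.7 = 34.3 °C

T_out = 34.3 °C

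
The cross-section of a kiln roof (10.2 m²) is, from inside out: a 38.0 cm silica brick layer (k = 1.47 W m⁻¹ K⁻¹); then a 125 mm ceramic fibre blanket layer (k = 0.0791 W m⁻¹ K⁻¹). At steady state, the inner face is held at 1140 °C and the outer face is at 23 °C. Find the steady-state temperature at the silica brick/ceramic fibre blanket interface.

T = 983 °C

Series thermal resistances, inner to outer:
  R_silica brick = L/(kA) = 0.380/(1.47·10.2) = 0.02534 K/W
  R_ceramic fibre blanket = L/(kA) = 0.125/(0.0791·10.2) = 0.1549 K/W
ΣR = 0.02534 + 0.1549 = 0.1802 K/W
Q = ΔT/ΣR = (1140 °C − 23 °C)/0.1802 = 6199 W
From the inner boundary to the silica brick/ceramic fibre blanket interface, ΣR_partial = 0.02534 K/W.
T_interface = T_in − Q·ΣR_partial = 1140 °C − (6199)(0.02534) = 983 °C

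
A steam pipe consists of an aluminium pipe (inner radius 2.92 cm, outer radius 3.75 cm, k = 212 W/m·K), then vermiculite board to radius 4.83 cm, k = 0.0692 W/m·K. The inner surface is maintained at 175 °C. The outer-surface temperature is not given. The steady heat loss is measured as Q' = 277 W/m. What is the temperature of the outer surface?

T_out = 13.7 °C

Sum the resistances:
  R'_aluminium = ln(0.0375/0.0292)/(2πk) = 0.2502/(2π·212) = 1.878×10^-4 m·K/W
  R'_vermiculite board = ln(0.0483/0.0375)/(2πk) = 0.2531/(2π·0.0692) = 0.5821 m·K/W
ΣR = 0.5823 m·K/W
ΔT = Q'·ΣR = 277 × 0.5823 = 161.3 K
Heat flows outward, so T_out = T_in − ΔT = 175 − 161.3 = 13.7 °C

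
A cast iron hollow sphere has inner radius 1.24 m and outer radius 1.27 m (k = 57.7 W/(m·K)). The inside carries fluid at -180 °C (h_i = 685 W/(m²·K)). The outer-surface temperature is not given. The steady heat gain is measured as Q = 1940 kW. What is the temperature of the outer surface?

Sum the resistances:
  R_conv,in = 1/(4πr²h) = 1/(4π·1.24²·685) = 7.555×10^-5 K/W
  R_cast iron = (1/1.24 − 1/1.27)/(4πk) = 0.01905/(4π·57.7) = 2.627×10^-5 K/W
ΣR = 1.018×10^-4 K/W
ΔT = Q·ΣR = 1.94×10^6 × 1.018×10^-4 = 197.5 K
Heat flows inward, so T_out = T_in + ΔT = -180 + 197.5 = 17.5 °C

T_out = 17.5 °C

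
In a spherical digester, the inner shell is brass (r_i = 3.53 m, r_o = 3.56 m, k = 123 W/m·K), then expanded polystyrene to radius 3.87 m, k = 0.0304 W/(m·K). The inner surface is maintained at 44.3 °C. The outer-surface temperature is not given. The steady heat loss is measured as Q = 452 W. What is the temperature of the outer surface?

T_out = 17.7 °C

Sum the resistances:
  R_brass = (1/3.53 − 1/3.56)/(4πk) = 0.002387/(4π·123) = 1.544×10^-6 K/W
  R_expanded polystyrene = (1/3.56 − 1/3.87)/(4πk) = 0.02250/(4π·0.0304) = 0.05890 K/W
ΣR = 0.05890 K/W
ΔT = Q·ΣR = 452 × 0.05890 = 26.62 K
Heat flows outward, so T_out = T_in − ΔT = 44.3 − 26.62 = 17.7 °C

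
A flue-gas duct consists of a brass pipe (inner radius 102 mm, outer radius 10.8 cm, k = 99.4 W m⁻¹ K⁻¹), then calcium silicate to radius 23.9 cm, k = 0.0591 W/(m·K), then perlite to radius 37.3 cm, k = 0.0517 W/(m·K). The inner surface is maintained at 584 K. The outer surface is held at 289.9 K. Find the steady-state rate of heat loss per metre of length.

Resistance network (inner→outer):
  R'_brass = ln(0.108/0.102)/(2πk) = 0.05716/(2π·99.4) = 9.152×10^-5 m·K/W
  R'_calcium silicate = ln(0.239/0.108)/(2πk) = 0.7943/(2π·0.0591) = 2.139 m·K/W
  R'_perlite = ln(0.373/0.239)/(2πk) = 0.4451/(2π·0.0517) = 1.370 m·K/W
ΣR = 9.152×10^-5 + 2.139 + 1.370 = 3.509 m·K/W
Q' = ΔT/ΣR = (584 K − 289.9 K)/3.509 = 83.8 W/m

Q' = 83.8 W/m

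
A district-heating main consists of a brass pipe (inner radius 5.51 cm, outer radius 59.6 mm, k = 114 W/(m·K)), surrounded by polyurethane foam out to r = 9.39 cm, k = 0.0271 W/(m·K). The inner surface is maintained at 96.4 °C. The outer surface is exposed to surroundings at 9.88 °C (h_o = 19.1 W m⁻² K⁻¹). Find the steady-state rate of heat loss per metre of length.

Resistance network (inner→outer):
  R'_brass = ln(0.0596/0.0551)/(2πk) = 0.07851/(2π·114) = 1.096×10^-4 m·K/W
  R'_polyurethane foam = ln(0.0939/0.0596)/(2πk) = 0.4546/(2π·0.0271) = 2.670 m·K/W
  R'_conv,out = 1/(2πr h) = 1/(2π·0.0939·19.1) = 0.08874 m·K/W
ΣR = 1.096×10^-4 + 2.670 + 0.08874 = 2.759 m·K/W
Q' = ΔT/ΣR = (96.4 °C − 9.88 °C)/2.759 = 31.4 W/m

Q' = 31.4 W/m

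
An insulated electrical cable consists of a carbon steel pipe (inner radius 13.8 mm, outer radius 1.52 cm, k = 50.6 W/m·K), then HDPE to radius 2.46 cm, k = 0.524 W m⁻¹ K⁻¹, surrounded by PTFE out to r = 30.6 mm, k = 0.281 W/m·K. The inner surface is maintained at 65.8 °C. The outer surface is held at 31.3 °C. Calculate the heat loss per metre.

Resistance network (inner→outer):
  R'_carbon steel = ln(0.0152/0.0138)/(2πk) = 0.09663/(2π·50.6) = 3.039×10^-4 m·K/W
  R'_HDPE = ln(0.0246/0.0152)/(2πk) = 0.4815/(2π·0.524) = 0.1462 m·K/W
  R'_PTFE = ln(0.0306/0.0246)/(2πk) = 0.2183/(2π·0.281) = 0.1236 m·K/W
ΣR = 3.039×10^-4 + 0.1462 + 0.1236 = 0.2701 m·K/W
Q' = ΔT/ΣR = (65.8 °C − 31.3 °C)/0.2701 = 128 W/m

Q' = 128 W/m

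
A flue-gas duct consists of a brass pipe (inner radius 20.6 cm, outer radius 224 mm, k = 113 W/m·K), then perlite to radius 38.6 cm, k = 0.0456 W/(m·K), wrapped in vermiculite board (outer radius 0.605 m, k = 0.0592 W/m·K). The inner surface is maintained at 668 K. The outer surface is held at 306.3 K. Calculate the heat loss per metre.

Treat each layer as a resistance in series:
  R'_brass = ln(0.224/0.206)/(2πk) = 0.08377/(2π·113) = 1.180×10^-4 m·K/W
  R'_perlite = ln(0.386/0.224)/(2πk) = 0.5442/(2π·0.0456) = 1.899 m·K/W
  R'_vermiculite board = ln(0.605/0.386)/(2πk) = 0.4494/(2π·0.0592) = 1.208 m·K/W
ΣR = 1.180×10^-4 + 1.899 + 1.208 = 3.107 m·K/W
Q' = ΔT/ΣR = (668 K − 306.3 K)/3.107 = 116 W/m

Q' = 116 W/m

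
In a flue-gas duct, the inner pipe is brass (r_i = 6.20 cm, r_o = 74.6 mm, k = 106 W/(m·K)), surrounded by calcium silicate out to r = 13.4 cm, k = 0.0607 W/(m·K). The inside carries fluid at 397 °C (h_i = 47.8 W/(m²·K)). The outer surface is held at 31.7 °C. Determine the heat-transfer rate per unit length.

Q' = 230 W/m

Series thermal resistances, inner to outer:
  R'_conv,in = 1/(2πr h) = 1/(2π·0.0620·47.8) = 0.05370 m·K/W
  R'_brass = ln(0.0746/0.0620)/(2πk) = 0.1850/(2π·106) = 2.778×10^-4 m·K/W
  R'_calcium silicate = ln(0.134/0.0746)/(2πk) = 0.5857/(2π·0.0607) = 1.536 m·K/W
ΣR = 0.05370 + 2.778×10^-4 + 1.536 = 1.590 m·K/W
Q' = ΔT/ΣR = (397 °C − 31.7 °C)/1.590 = 230 W/m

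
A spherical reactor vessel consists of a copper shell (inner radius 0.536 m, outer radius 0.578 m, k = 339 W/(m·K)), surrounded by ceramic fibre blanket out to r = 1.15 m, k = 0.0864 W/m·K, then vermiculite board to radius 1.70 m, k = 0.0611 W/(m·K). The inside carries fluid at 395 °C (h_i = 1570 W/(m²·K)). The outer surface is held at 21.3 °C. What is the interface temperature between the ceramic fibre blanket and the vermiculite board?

Treat each layer as a resistance in series:
  R_conv,in = 1/(4πr²h) = 1/(4π·0.536²·1570) = 1.764×10^-4 K/W
  R_copper = (1/0.536 − 1/0.578)/(4πk) = 0.1356/(4π·339) = 3.182×10^-5 K/W
  R_ceramic fibre blanket = (1/0.578 − 1/1.15)/(4πk) = 0.8605/(4π·0.0864) = 0.7926 K/W
  R_vermiculite board = (1/1.15 − 1/1.70)/(4πk) = 0.2813/(4π·0.0611) = 0.3664 K/W
ΣR = 1.764×10^-4 + 3.182×10^-5 + 0.7926 + 0.3664 = 1.159 K/W
Q = ΔT/ΣR = (395 °C − 21.3 °C)/1.159 = 322.4 W
From the inner boundary to the ceramic fibre blanket/vermiculite board interface, ΣR_partial = 0.7928 K/W.
T_interface = T_in − Q·ΣR_partial = 395 °C − (322.4)(0.7928) = 139 °C

T = 139 °C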